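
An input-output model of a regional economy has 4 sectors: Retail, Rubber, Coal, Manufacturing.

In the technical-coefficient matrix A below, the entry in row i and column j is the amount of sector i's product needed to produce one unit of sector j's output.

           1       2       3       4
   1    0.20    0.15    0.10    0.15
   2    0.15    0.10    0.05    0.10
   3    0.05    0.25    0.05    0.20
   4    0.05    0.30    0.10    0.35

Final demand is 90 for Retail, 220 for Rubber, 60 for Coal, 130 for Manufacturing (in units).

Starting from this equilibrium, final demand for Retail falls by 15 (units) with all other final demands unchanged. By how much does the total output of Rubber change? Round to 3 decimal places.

Δx_2 = -4.033

I − A =
  [   0.80    -0.15    -0.10    -0.15]
  [  -0.15     0.90    -0.05    -0.10]
  [  -0.05    -0.25     0.95    -0.20]
  [  -0.05    -0.30    -0.10     0.65]
Compute the cofactors C_ij = (−1)^(i+j)·(3×3 minor ij) of I−A; the adjugate is their transpose:
adj(I−A) = Cᵀ =
  [ 0.495625   0.158375   0.077625   0.162625]
  [ 0.097000   0.465875   0.046125   0.108250]
  [ 0.071375   0.184750   0.415125   0.172625]
  [ 0.093875   0.255625   0.091125   0.644000]
det(I−A) = Σ_j (I−A)_1j·C_1j = (0.80)(0.495625) + (-0.15)(0.097000) + (-0.10)(0.071375) + (-0.15)(0.093875) = 0.36073125
(I − A)⁻¹ = adj(I−A) / det(I−A) ≈
  [   1.3739     0.4390     0.2152     0.4508]
  [   0.2689     1.2915     0.1279     0.3001]
  [   0.1979     0.5122     1.1508     0.4785]
  [   0.2602     0.7086     0.2526     1.7853]
Δx = (I − A)⁻¹ Δd with Δd having -15 in the Retail component and 0 elsewhere.
So Δx_2 = L_21 · (-15), where L_21 = adj(I−A)_21 / det(I−A) = 0.097000 / 0.36073125.
Δx_2 = 0.097000 × (-15) / 0.36073125 = -1.455 / 0.36073125 ≈ -4.033.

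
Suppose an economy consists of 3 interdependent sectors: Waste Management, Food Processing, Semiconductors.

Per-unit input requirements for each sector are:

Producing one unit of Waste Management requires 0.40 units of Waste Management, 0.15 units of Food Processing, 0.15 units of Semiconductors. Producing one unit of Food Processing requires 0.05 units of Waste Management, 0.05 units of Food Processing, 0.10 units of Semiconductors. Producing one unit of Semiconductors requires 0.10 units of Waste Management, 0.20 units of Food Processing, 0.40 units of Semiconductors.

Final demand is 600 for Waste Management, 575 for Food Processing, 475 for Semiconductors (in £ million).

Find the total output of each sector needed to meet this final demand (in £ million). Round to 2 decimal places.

I − A =
  [   0.60    -0.05    -0.10]
  [  -0.15     0.95    -0.20]
  [  -0.15    -0.10     0.60]
Cofactors of I−A, C_ij = (−1)^(i+j)·(minor ij) (rows/columns in the sector order above):
  C_11 = (0.95)(0.60) − (-0.20)(-0.10) = 0.5500
  C_12 = −[(-0.15)(0.60) − (-0.20)(-0.15)] = 0.1200
  C_13 = (-0.15)(-0.10) − (0.95)(-0.15) = 0.1575
  C_21 = −[(-0.05)(0.60) − (-0.10)(-0.10)] = 0.0400
  C_22 = (0.60)(0.60) − (-0.10)(-0.15) = 0.3450
  C_23 = −[(0.60)(-0.10) − (-0.05)(-0.15)] = 0.0675
  C_31 = (-0.05)(-0.20) − (-0.10)(0.95) = 0.1050
  C_32 = −[(0.60)(-0.20) − (-0.10)(-0.15)] = 0.1350
  C_33 = (0.60)(0.95) − (-0.05)(-0.15) = 0.5625
det(I−A) = Σ_j (I−A)_1j·C_1j = (0.60)(0.5500) + (-0.05)(0.1200) + (-0.10)(0.1575) = 0.30825
adj(I−A) = Cᵀ =
  [ 0.5500   0.0400   0.1050]
  [ 0.1200   0.3450   0.1350]
  [ 0.1575   0.0675   0.5625]
(I − A)⁻¹ = adj(I−A) / det(I−A) ≈
  [   1.7843     0.1298     0.3406]
  [   0.3893     1.1192     0.4380]
  [   0.5109     0.2190     1.8248]
x = (I − A)⁻¹ d = adj(I−A)·d / det(I−A), with det(I−A) = 0.30825:
  x_W = (0.5500·600 + 0.0400·575 + 0.1050·475) / 0.30825 = 402.875 / 0.30825 ≈ 1306.97
  x_F = (0.1200·600 + 0.3450·575 + 0.1350·475) / 0.30825 = 334.50 / 0.30825 ≈ 1085.16
  x_S = (0.1575·600 + 0.0675·575 + 0.5625·475) / 0.30825 = 400.50 / 0.30825 ≈ 1299.27

x_W = 1306.97, x_F = 1085.16, x_S = 1299.27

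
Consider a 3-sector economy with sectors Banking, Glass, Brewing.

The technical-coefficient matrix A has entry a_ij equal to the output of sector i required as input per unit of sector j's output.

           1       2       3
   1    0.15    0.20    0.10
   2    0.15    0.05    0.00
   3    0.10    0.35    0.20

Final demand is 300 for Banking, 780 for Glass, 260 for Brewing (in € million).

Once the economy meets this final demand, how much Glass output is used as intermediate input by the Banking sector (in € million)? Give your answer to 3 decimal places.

I − A =
  [   0.85    -0.20    -0.10]
  [  -0.15     0.95     0.00]
  [  -0.10    -0.35     0.80]
Cofactors of I−A, C_ij = (−1)^(i+j)·(minor ij) (rows/columns in the sector order above):
  C_11 = (0.95)(0.80) − (0.00)(-0.35) = 0.7600
  C_12 = −[(-0.15)(0.80) − (0.00)(-0.10)] = 0.1200
  C_13 = (-0.15)(-0.35) − (0.95)(-0.10) = 0.1475
  C_21 = −[(-0.20)(0.80) − (-0.10)(-0.35)] = 0.1950
  C_22 = (0.85)(0.80) − (-0.10)(-0.10) = 0.6700
  C_23 = −[(0.85)(-0.35) − (-0.20)(-0.10)] = 0.3175
  C_31 = (-0.20)(0.00) − (-0.10)(0.95) = 0.0950
  C_32 = −[(0.85)(0.00) − (-0.10)(-0.15)] = 0.0150
  C_33 = (0.85)(0.95) − (-0.20)(-0.15) = 0.7775
det(I−A) = Σ_j (I−A)_1j·C_1j = (0.85)(0.7600) + (-0.20)(0.1200) + (-0.10)(0.1475) = 0.60725
adj(I−A) = Cᵀ =
  [ 0.7600   0.1950   0.0950]
  [ 0.1200   0.6700   0.0150]
  [ 0.1475   0.3175   0.7775]
(I − A)⁻¹ = adj(I−A) / det(I−A) ≈
  [   1.2515     0.3211     0.1564]
  [   0.1976     1.1033     0.0247]
  [   0.2429     0.5228     1.2804]
First solve x = (I − A)⁻¹ d = adj(I−A)·d / det(I−A); in particular x_1 = (0.7600·300 + 0.1950·780 + 0.0950·260) / 0.60725 = 404.80 / 0.60725 ≈ 666.61177.
Intermediate flow from 2 to 1: z_21 = a_21 · x_1 = 0.15 × 404.80 / 0.60725 = 60.72 / 0.60725 ≈ 99.992.

z_21 = 99.992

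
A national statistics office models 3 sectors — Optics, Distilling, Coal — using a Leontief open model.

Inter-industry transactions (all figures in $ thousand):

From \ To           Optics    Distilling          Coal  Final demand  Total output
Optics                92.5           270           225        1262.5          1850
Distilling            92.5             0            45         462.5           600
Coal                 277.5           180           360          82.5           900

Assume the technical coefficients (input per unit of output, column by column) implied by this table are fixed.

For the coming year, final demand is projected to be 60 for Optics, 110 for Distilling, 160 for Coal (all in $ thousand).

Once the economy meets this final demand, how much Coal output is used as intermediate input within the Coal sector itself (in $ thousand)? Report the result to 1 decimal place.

z_33 = 158.4

Technical coefficients a_ij = z_ij / X_j:
  a_11 = 92.5/1850 = 0.05, a_21 = 92.5/1850 = 0.05, a_31 = 277.5/1850 = 0.15
  a_12 = 270/600 = 0.45, a_22 = 0/600 = 0.00, a_32 = 180/600 = 0.30
  a_13 = 225/900 = 0.25, a_23 = 45/900 = 0.05, a_33 = 360/900 = 0.40
I − A =
  [   0.95    -0.45    -0.25]
  [  -0.05     1.00    -0.05]
  [  -0.15    -0.30     0.60]
Cofactors of I−A, C_ij = (−1)^(i+j)·(minor ij) (rows/columns in the sector order above):
  C_11 = (1.00)(0.60) − (-0.05)(-0.30) = 0.5850
  C_12 = −[(-0.05)(0.60) − (-0.05)(-0.15)] = 0.0375
  C_13 = (-0.05)(-0.30) − (1.00)(-0.15) = 0.1650
  C_21 = −[(-0.45)(0.60) − (-0.25)(-0.30)] = 0.3450
  C_22 = (0.95)(0.60) − (-0.25)(-0.15) = 0.5325
  C_23 = −[(0.95)(-0.30) − (-0.45)(-0.15)] = 0.3525
  C_31 = (-0.45)(-0.05) − (-0.25)(1.00) = 0.2725
  C_32 = −[(0.95)(-0.05) − (-0.25)(-0.05)] = 0.0600
  C_33 = (0.95)(1.00) − (-0.45)(-0.05) = 0.9275
det(I−A) = Σ_j (I−A)_1j·C_1j = (0.95)(0.5850) + (-0.45)(0.0375) + (-0.25)(0.1650) = 0.497625
adj(I−A) = Cᵀ =
  [ 0.5850   0.3450   0.2725]
  [ 0.0375   0.5325   0.0600]
  [ 0.1650   0.3525   0.9275]
(I − A)⁻¹ = adj(I−A) / det(I−A) ≈
  [   1.1756     0.6933     0.5476]
  [   0.0754     1.0701     0.1206]
  [   0.3316     0.7084     1.8639]
First solve x = (I − A)⁻¹ d = adj(I−A)·d / det(I−A); in particular x_3 = (0.1650·60 + 0.3525·110 + 0.9275·160) / 0.497625 = 197.075 / 0.497625 ≈ 396.031.
Intermediate flow from 3 to 3: z_33 = a_33 · x_3 = 0.40 × 197.075 / 0.497625 = 78.83 / 0.497625 ≈ 158.4.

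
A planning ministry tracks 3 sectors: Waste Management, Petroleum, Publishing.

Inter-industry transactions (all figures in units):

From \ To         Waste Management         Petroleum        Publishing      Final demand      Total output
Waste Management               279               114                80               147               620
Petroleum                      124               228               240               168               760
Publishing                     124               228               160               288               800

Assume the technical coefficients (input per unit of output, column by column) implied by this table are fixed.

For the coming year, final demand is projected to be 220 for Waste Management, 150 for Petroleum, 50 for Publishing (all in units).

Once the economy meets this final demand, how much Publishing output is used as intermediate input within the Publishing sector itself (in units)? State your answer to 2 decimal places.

z_33 = 88.56

Technical coefficients a_ij = z_ij / X_j:
  a_11 = 279/620 = 0.45, a_21 = 124/620 = 0.20, a_31 = 124/620 = 0.20
  a_12 = 114/760 = 0.15, a_22 = 228/760 = 0.30, a_32 = 228/760 = 0.30
  a_13 = 80/800 = 0.10, a_23 = 240/800 = 0.30, a_33 = 160/800 = 0.20
I − A =
  [   0.55    -0.15    -0.10]
  [  -0.20     0.70    -0.30]
  [  -0.20    -0.30     0.80]
Cofactors of I−A, C_ij = (−1)^(i+j)·(minor ij) (rows/columns in the sector order above):
  C_11 = (0.70)(0.80) − (-0.30)(-0.30) = 0.4700
  C_12 = −[(-0.20)(0.80) − (-0.30)(-0.20)] = 0.2200
  C_13 = (-0.20)(-0.30) − (0.70)(-0.20) = 0.2000
  C_21 = −[(-0.15)(0.80) − (-0.10)(-0.30)] = 0.1500
  C_22 = (0.55)(0.80) − (-0.10)(-0.20) = 0.4200
  C_23 = −[(0.55)(-0.30) − (-0.15)(-0.20)] = 0.1950
  C_31 = (-0.15)(-0.30) − (-0.10)(0.70) = 0.1150
  C_32 = −[(0.55)(-0.30) − (-0.10)(-0.20)] = 0.1850
  C_33 = (0.55)(0.70) − (-0.15)(-0.20) = 0.3550
det(I−A) = Σ_j (I−A)_1j·C_1j = (0.55)(0.4700) + (-0.15)(0.2200) + (-0.10)(0.2000) = 0.2055
adj(I−A) = Cᵀ =
  [ 0.4700   0.1500   0.1150]
  [ 0.2200   0.4200   0.1850]
  [ 0.2000   0.1950   0.3550]
(I − A)⁻¹ = adj(I−A) / det(I−A) ≈
  [   2.2871     0.7299     0.5596]
  [   1.0706     2.0438     0.9002]
  [   0.9732     0.9489     1.7275]
First solve x = (I − A)⁻¹ d = adj(I−A)·d / det(I−A); in particular x_3 = (0.2000·220 + 0.1950·150 + 0.3550·50) / 0.2055 = 91.00 / 0.2055 ≈ 442.8224.
Intermediate flow from 3 to 3: z_33 = a_33 · x_3 = 0.20 × 91.00 / 0.2055 = 18.20 / 0.2055 ≈ 88.56.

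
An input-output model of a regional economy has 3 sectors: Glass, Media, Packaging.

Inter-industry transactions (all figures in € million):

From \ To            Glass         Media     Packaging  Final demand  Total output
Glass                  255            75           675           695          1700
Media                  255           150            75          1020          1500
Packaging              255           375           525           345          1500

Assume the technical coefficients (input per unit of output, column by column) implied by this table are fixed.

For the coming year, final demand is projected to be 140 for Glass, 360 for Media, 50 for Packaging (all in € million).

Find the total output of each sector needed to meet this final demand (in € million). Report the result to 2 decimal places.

x_G = 378.27, x_M = 482.48, x_P = 349.78

Technical coefficients a_ij = z_ij / X_j:
  a_GG = 255/1700 = 0.15, a_MG = 255/1700 = 0.15, a_PG = 255/1700 = 0.15
  a_GM = 75/1500 = 0.05, a_MM = 150/1500 = 0.10, a_PM = 375/1500 = 0.25
  a_GP = 675/1500 = 0.45, a_MP = 75/1500 = 0.05, a_PP = 525/1500 = 0.35
I − A =
  [   0.85    -0.05    -0.45]
  [  -0.15     0.90    -0.05]
  [  -0.15    -0.25     0.65]
Cofactors of I−A, C_ij = (−1)^(i+j)·(minor ij) (rows/columns in the sector order above):
  C_11 = (0.90)(0.65) − (-0.05)(-0.25) = 0.5725
  C_12 = −[(-0.15)(0.65) − (-0.05)(-0.15)] = 0.1050
  C_13 = (-0.15)(-0.25) − (0.90)(-0.15) = 0.1725
  C_21 = −[(-0.05)(0.65) − (-0.45)(-0.25)] = 0.1450
  C_22 = (0.85)(0.65) − (-0.45)(-0.15) = 0.4850
  C_23 = −[(0.85)(-0.25) − (-0.05)(-0.15)] = 0.2200
  C_31 = (-0.05)(-0.05) − (-0.45)(0.90) = 0.4075
  C_32 = −[(0.85)(-0.05) − (-0.45)(-0.15)] = 0.1100
  C_33 = (0.85)(0.90) − (-0.05)(-0.15) = 0.7575
det(I−A) = Σ_j (I−A)_1j·C_1j = (0.85)(0.5725) + (-0.05)(0.1050) + (-0.45)(0.1725) = 0.40375
adj(I−A) = Cᵀ =
  [ 0.5725   0.1450   0.4075]
  [ 0.1050   0.4850   0.1100]
  [ 0.1725   0.2200   0.7575]
(I − A)⁻¹ = adj(I−A) / det(I−A) ≈
  [   1.4180     0.3591     1.0093]
  [   0.2601     1.2012     0.2724]
  [   0.4272     0.5449     1.8762]
x = (I − A)⁻¹ d = adj(I−A)·d / det(I−A), with det(I−A) = 0.40375:
  x_G = (0.5725·140 + 0.1450·360 + 0.4075·50) / 0.40375 = 152.725 / 0.40375 ≈ 378.27
  x_M = (0.1050·140 + 0.4850·360 + 0.1100·50) / 0.40375 = 194.80 / 0.40375 ≈ 482.48
  x_P = (0.1725·140 + 0.2200·360 + 0.7575·50) / 0.40375 = 141.225 / 0.40375 ≈ 349.78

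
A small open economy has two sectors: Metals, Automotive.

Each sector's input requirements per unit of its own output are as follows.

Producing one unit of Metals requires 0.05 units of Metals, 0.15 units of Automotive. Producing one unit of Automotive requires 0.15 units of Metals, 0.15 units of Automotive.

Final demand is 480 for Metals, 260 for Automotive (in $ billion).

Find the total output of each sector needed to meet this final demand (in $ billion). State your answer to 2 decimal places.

x_M = 569.43, x_A = 406.37

I − A =
  [   0.95    -0.15]
  [  -0.15     0.85]
det(I−A) = (0.95)(0.85) − (-0.15)(-0.15) = 0.7850
adj(I−A) = [[0.85, 0.15], [0.15, 0.95]]
(I − A)⁻¹ = adj(I−A) / det(I−A) ≈
  [   1.0828     0.1911]
  [   0.1911     1.2102]
x = (I − A)⁻¹ d = adj(I−A)·d / det(I−A), with det(I−A) = 0.7850:
  x_M = (0.85·480 + 0.15·260) / 0.7850 = 447.00 / 0.7850 ≈ 569.43
  x_A = (0.15·480 + 0.95·260) / 0.7850 = 319.00 / 0.7850 ≈ 406.37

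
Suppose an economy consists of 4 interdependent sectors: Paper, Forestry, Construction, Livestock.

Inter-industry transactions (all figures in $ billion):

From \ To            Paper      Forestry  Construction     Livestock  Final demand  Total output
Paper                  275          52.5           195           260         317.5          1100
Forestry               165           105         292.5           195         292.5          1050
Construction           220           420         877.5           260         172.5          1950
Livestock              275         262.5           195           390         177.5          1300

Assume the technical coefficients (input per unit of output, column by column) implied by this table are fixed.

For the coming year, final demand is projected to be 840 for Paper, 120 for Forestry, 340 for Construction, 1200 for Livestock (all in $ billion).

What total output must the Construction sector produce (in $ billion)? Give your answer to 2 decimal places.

x_3 = 4850.83

Technical coefficients a_ij = z_ij / X_j:
  a_11 = 275/1100 = 0.25, a_21 = 165/1100 = 0.15, a_31 = 220/1100 = 0.20, a_41 = 275/1100 = 0.25
  a_12 = 52.5/1050 = 0.05, a_22 = 105/1050 = 0.10, a_32 = 420/1050 = 0.40, a_42 = 262.5/1050 = 0.25
  a_13 = 195/1950 = 0.10, a_23 = 292.5/1950 = 0.15, a_33 = 877.5/1950 = 0.45, a_43 = 195/1950 = 0.10
  a_14 = 260/1300 = 0.20, a_24 = 195/1300 = 0.15, a_34 = 260/1300 = 0.20, a_44 = 390/1300 = 0.30
I − A =
  [   0.75    -0.05    -0.10    -0.20]
  [  -0.15     0.90    -0.15    -0.15]
  [  -0.20    -0.40     0.55    -0.20]
  [  -0.25    -0.25    -0.10     0.70]
Compute the cofactors C_ij = (−1)^(i+j)·(3×3 minor ij) of I−A; the adjugate is their transpose:
adj(I−A) = Cᵀ =
  [ 0.252375   0.086750   0.090750   0.116625]
  [ 0.106875   0.223250   0.099750   0.106875]
  [ 0.228000   0.247000   0.384750   0.228000]
  [ 0.160875   0.146000   0.123000   0.296625]
det(I−A) = Σ_j (I−A)_1j·C_1j = (0.75)(0.252375) + (-0.05)(0.106875) + (-0.10)(0.228000) + (-0.20)(0.160875) = 0.1289625
(I − A)⁻¹ = adj(I−A) / det(I−A) ≈
  [   1.9570     0.6727     0.7037     0.9043]
  [   0.8287     1.7311     0.7735     0.8287]
  [   1.7680     1.9153     2.9834     1.7680]
  [   1.2475     1.1321     0.9538     2.3001]
x = (I − A)⁻¹ d = adj(I−A)·d / det(I−A), with det(I−A) = 0.1289625:
  x_1 = (0.252375·840 + 0.086750·120 + 0.090750·340 + 0.116625·1200) / 0.1289625 = 393.21 / 0.1289625 ≈ 3049.03
  x_2 = (0.106875·840 + 0.223250·120 + 0.099750·340 + 0.106875·1200) / 0.1289625 = 278.73 / 0.1289625 ≈ 2161.33
  x_3 = (0.228000·840 + 0.247000·120 + 0.384750·340 + 0.228000·1200) / 0.1289625 = 625.575 / 0.1289625 ≈ 4850.83
  x_4 = (0.160875·840 + 0.146000·120 + 0.123000·340 + 0.296625·1200) / 0.1289625 = 550.425 / 0.1289625 ≈ 4268.10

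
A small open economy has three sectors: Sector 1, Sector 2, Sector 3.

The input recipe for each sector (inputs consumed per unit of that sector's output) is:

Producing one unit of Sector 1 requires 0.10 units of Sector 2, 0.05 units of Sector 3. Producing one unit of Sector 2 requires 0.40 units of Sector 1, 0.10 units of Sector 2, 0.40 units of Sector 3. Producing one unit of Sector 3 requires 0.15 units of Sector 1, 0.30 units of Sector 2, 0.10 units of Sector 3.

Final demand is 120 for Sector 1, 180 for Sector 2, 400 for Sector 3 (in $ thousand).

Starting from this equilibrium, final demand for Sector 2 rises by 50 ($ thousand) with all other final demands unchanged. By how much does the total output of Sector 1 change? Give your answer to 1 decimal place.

Δx_1 = 33.1

I − A =
  [   1.00    -0.40    -0.15]
  [  -0.10     0.90    -0.30]
  [  -0.05    -0.40     0.90]
Cofactors of I−A, C_ij = (−1)^(i+j)·(minor ij) (rows/columns in the sector order above):
  C_11 = (0.90)(0.90) − (-0.30)(-0.40) = 0.6900
  C_12 = −[(-0.10)(0.90) − (-0.30)(-0.05)] = 0.1050
  C_13 = (-0.10)(-0.40) − (0.90)(-0.05) = 0.0850
  C_21 = −[(-0.40)(0.90) − (-0.15)(-0.40)] = 0.4200
  C_22 = (1.00)(0.90) − (-0.15)(-0.05) = 0.8925
  C_23 = −[(1.00)(-0.40) − (-0.40)(-0.05)] = 0.4200
  C_31 = (-0.40)(-0.30) − (-0.15)(0.90) = 0.2550
  C_32 = −[(1.00)(-0.30) − (-0.15)(-0.10)] = 0.3150
  C_33 = (1.00)(0.90) − (-0.40)(-0.10) = 0.8600
det(I−A) = Σ_j (I−A)_1j·C_1j = (1.00)(0.6900) + (-0.40)(0.1050) + (-0.15)(0.0850) = 0.63525
adj(I−A) = Cᵀ =
  [ 0.6900   0.4200   0.2550]
  [ 0.1050   0.8925   0.3150]
  [ 0.0850   0.4200   0.8600]
(I − A)⁻¹ = adj(I−A) / det(I−A) ≈
  [   1.0862     0.6612     0.4014]
  [   0.1653     1.4050     0.4959]
  [   0.1338     0.6612     1.3538]
Δx = (I − A)⁻¹ Δd with Δd having +50 in the Sector 2 component and 0 elsewhere.
So Δx_1 = L_12 · (+50), where L_12 = adj(I−A)_12 / det(I−A) = 0.4200 / 0.63525.
Δx_1 = 0.4200 × (+50) / 0.63525 = 21.00 / 0.63525 ≈ 33.1.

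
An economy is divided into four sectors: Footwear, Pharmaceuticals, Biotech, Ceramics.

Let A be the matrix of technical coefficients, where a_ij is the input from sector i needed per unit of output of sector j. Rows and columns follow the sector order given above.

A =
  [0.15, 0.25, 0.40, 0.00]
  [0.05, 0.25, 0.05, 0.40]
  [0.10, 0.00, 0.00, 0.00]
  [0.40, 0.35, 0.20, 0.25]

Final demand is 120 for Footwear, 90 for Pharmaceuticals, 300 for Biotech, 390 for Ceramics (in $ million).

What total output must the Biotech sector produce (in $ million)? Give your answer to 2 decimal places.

x_B = 357.29

I − A =
  [   0.85    -0.25    -0.40     0.00]
  [  -0.05     0.75    -0.05    -0.40]
  [  -0.10     0.00     1.00     0.00]
  [  -0.40    -0.35    -0.20     0.75]
Compute the cofactors C_ij = (−1)^(i+j)·(3×3 minor ij) of I−A; the adjugate is their transpose:
adj(I−A) = Cᵀ =
  [ 0.422500   0.187500   0.198375   0.100000]
  [ 0.209250   0.607500   0.178875   0.324000]
  [ 0.042250   0.018750   0.309750   0.010000]
  [ 0.334250   0.388500   0.271875   0.593750]
det(I−A) = Σ_j (I−A)_1j·C_1j = (0.85)(0.422500) + (-0.25)(0.209250) + (-0.40)(0.042250) + (0.00)(0.334250) = 0.2899125
(I − A)⁻¹ = adj(I−A) / det(I−A) ≈
  [   1.4573     0.6467     0.6843     0.3449]
  [   0.7218     2.0955     0.6170     1.1176]
  [   0.1457     0.0647     1.0684     0.0345]
  [   1.1529     1.3401     0.9378     2.0480]
x = (I − A)⁻¹ d = adj(I−A)·d / det(I−A), with det(I−A) = 0.2899125:
  x_F = (0.422500·120 + 0.187500·90 + 0.198375·300 + 0.100000·390) / 0.2899125 = 166.0875 / 0.2899125 ≈ 572.89
  x_P = (0.209250·120 + 0.607500·90 + 0.178875·300 + 0.324000·390) / 0.2899125 = 259.8075 / 0.2899125 ≈ 896.16
  x_B = (0.042250·120 + 0.018750·90 + 0.309750·300 + 0.010000·390) / 0.2899125 = 103.5825 / 0.2899125 ≈ 357.29
  x_C = (0.334250·120 + 0.388500·90 + 0.271875·300 + 0.593750·390) / 0.2899125 = 388.20 / 0.2899125 ≈ 1339.02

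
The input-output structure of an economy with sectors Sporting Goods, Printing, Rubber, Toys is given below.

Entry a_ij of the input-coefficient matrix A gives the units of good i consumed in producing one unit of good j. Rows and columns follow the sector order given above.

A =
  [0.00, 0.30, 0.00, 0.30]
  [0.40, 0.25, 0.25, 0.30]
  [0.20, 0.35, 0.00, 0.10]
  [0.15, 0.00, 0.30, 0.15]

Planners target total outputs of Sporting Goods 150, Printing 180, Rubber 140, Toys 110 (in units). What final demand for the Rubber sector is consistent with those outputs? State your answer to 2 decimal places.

d_3 = 36.00

I − A =
  [   1.00    -0.30     0.00    -0.30]
  [  -0.40     0.75    -0.25    -0.30]
  [  -0.20    -0.35     1.00    -0.10]
  [  -0.15     0.00    -0.30     0.85]
d = (I − A) x:
  d_1 = (+1.00)·150 + (-0.30)·180 + (+0.00)·140 + (-0.30)·110 = 63.00
  d_2 = (-0.40)·150 + (+0.75)·180 + (-0.25)·140 + (-0.30)·110 = 7.00
  d_3 = (-0.20)·150 + (-0.35)·180 + (+1.00)·140 + (-0.10)·110 = 36.00
  d_4 = (-0.15)·150 + (+0.00)·180 + (-0.30)·140 + (+0.85)·110 = 29.00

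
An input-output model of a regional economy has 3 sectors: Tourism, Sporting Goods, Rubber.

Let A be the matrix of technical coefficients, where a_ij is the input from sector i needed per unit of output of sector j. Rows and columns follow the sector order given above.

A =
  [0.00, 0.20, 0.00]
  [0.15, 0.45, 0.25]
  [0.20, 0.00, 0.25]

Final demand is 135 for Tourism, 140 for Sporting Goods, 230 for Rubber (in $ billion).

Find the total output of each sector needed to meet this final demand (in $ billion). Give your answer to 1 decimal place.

I − A =
  [   1.00    -0.20     0.00]
  [  -0.15     0.55    -0.25]
  [  -0.20     0.00     0.75]
Cofactors of I−A, C_ij = (−1)^(i+j)·(minor ij) (rows/columns in the sector order above):
  C_11 = (0.55)(0.75) − (-0.25)(0.00) = 0.4125
  C_12 = −[(-0.15)(0.75) − (-0.25)(-0.20)] = 0.1625
  C_13 = (-0.15)(0.00) − (0.55)(-0.20) = 0.1100
  C_21 = −[(-0.20)(0.75) − (0.00)(0.00)] = 0.1500
  C_22 = (1.00)(0.75) − (0.00)(-0.20) = 0.7500
  C_23 = −[(1.00)(0.00) − (-0.20)(-0.20)] = 0.0400
  C_31 = (-0.20)(-0.25) − (0.00)(0.55) = 0.0500
  C_32 = −[(1.00)(-0.25) − (0.00)(-0.15)] = 0.2500
  C_33 = (1.00)(0.55) − (-0.20)(-0.15) = 0.5200
det(I−A) = Σ_j (I−A)_1j·C_1j = (1.00)(0.4125) + (-0.20)(0.1625) + (0.00)(0.1100) = 0.3800
adj(I−A) = Cᵀ =
  [ 0.4125   0.1500   0.0500]
  [ 0.1625   0.7500   0.2500]
  [ 0.1100   0.0400   0.5200]
(I − A)⁻¹ = adj(I−A) / det(I−A) ≈
  [   1.0855     0.3947     0.1316]
  [   0.4276     1.9737     0.6579]
  [   0.2895     0.1053     1.3684]
x = (I − A)⁻¹ d = adj(I−A)·d / det(I−A), with det(I−A) = 0.3800:
  x_1 = (0.4125·135 + 0.1500·140 + 0.0500·230) / 0.3800 = 88.1875 / 0.3800 ≈ 232.1
  x_2 = (0.1625·135 + 0.7500·140 + 0.2500·230) / 0.3800 = 184.4375 / 0.3800 ≈ 485.4
  x_3 = (0.1100·135 + 0.0400·140 + 0.5200·230) / 0.3800 = 140.05 / 0.3800 ≈ 368.6

x_1 = 232.1, x_2 = 485.4, x_3 = 368.6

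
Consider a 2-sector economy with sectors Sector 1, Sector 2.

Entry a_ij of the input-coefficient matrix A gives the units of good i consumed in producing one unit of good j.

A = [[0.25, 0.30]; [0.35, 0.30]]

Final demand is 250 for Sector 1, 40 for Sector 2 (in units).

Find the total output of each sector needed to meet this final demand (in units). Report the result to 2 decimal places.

x_1 = 445.24, x_2 = 279.76

I − A =
  [   0.75    -0.30]
  [  -0.35     0.70]
det(I−A) = (0.75)(0.70) − (-0.30)(-0.35) = 0.4200
adj(I−A) = [[0.70, 0.30], [0.35, 0.75]]
(I − A)⁻¹ = adj(I−A) / det(I−A) ≈
  [   1.6667     0.7143]
  [   0.8333     1.7857]
x = (I − A)⁻¹ d = adj(I−A)·d / det(I−A), with det(I−A) = 0.4200:
  x_1 = (0.70·250 + 0.30·40) / 0.4200 = 187.00 / 0.4200 ≈ 445.24
  x_2 = (0.35·250 + 0.75·40) / 0.4200 = 117.50 / 0.4200 ≈ 279.76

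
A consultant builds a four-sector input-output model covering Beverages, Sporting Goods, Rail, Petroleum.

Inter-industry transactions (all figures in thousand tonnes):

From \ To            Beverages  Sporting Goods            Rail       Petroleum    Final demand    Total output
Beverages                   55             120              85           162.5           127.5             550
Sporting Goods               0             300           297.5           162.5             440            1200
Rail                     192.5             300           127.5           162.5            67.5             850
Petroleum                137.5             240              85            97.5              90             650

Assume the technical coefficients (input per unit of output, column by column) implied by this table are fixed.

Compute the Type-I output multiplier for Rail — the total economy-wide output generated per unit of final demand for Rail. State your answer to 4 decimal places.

m_3 = 4.1159

Technical coefficients a_ij = z_ij / X_j:
  a_11 = 55/550 = 0.10, a_21 = 0/550 = 0.00, a_31 = 192.5/550 = 0.35, a_41 = 137.5/550 = 0.25
  a_12 = 120/1200 = 0.10, a_22 = 300/1200 = 0.25, a_32 = 300/1200 = 0.25, a_42 = 240/1200 = 0.20
  a_13 = 85/850 = 0.10, a_23 = 297.5/850 = 0.35, a_33 = 127.5/850 = 0.15, a_43 = 85/850 = 0.10
  a_14 = 162.5/650 = 0.25, a_24 = 162.5/650 = 0.25, a_34 = 162.5/650 = 0.25, a_44 = 97.5/650 = 0.15
I − A =
  [   0.90    -0.10    -0.10    -0.25]
  [   0.00     0.75    -0.35    -0.25]
  [  -0.35    -0.25     0.85    -0.25]
  [  -0.25    -0.20    -0.10     0.85]
Compute the cofactors C_ij = (−1)^(i+j)·(3×3 minor ij) of I−A; the adjugate is their transpose:
adj(I−A) = Cᵀ =
  [ 0.382500   0.144750   0.127250   0.192500]
  [ 0.187875   0.529875   0.274625   0.291875]
  [ 0.268125   0.274125   0.475625   0.299375]
  [ 0.188250   0.199500   0.158000   0.456500]
det(I−A) = Σ_j (I−A)_1j·C_1j = (0.90)(0.382500) + (-0.10)(0.187875) + (-0.10)(0.268125) + (-0.25)(0.188250) = 0.2515875
(I − A)⁻¹ = adj(I−A) / det(I−A) ≈
  [   1.52035     0.57535     0.50579     0.76514]
  [   0.74676     2.10613     1.09157     1.16013]
  [   1.06573     1.08958     1.89050     1.18994]
  [   0.74825     0.79296     0.62801     1.81448]
The output multiplier for sector j is the column-j sum of the Leontief inverse (I − A)⁻¹ = adj(I−A) / det(I−A).
Column 3 of adj(I−A): (0.127250, 0.274625, 0.475625, 0.158000); det(I−A) = 0.2515875.
m_3 = (0.127250 + 0.274625 + 0.475625 + 0.158000) / 0.2515875 = 1.0355 / 0.2515875 ≈ 4.1159.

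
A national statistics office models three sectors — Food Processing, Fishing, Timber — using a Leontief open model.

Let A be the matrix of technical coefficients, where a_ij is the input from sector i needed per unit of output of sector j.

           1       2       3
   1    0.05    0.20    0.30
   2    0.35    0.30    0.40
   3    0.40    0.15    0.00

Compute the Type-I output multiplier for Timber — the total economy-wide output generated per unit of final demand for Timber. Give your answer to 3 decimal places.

I − A =
  [   0.95    -0.20    -0.30]
  [  -0.35     0.70    -0.40]
  [  -0.40    -0.15     1.00]
Cofactors of I−A, C_ij = (−1)^(i+j)·(minor ij) (rows/columns in the sector order above):
  C_11 = (0.70)(1.00) − (-0.40)(-0.15) = 0.6400
  C_12 = −[(-0.35)(1.00) − (-0.40)(-0.40)] = 0.5100
  C_13 = (-0.35)(-0.15) − (0.70)(-0.40) = 0.3325
  C_21 = −[(-0.20)(1.00) − (-0.30)(-0.15)] = 0.2450
  C_22 = (0.95)(1.00) − (-0.30)(-0.40) = 0.8300
  C_23 = −[(0.95)(-0.15) − (-0.20)(-0.40)] = 0.2225
  C_31 = (-0.20)(-0.40) − (-0.30)(0.70) = 0.2900
  C_32 = −[(0.95)(-0.40) − (-0.30)(-0.35)] = 0.4850
  C_33 = (0.95)(0.70) − (-0.20)(-0.35) = 0.5950
det(I−A) = Σ_j (I−A)_1j·C_1j = (0.95)(0.6400) + (-0.20)(0.5100) + (-0.30)(0.3325) = 0.40625
adj(I−A) = Cᵀ =
  [ 0.6400   0.2450   0.2900]
  [ 0.5100   0.8300   0.4850]
  [ 0.3325   0.2225   0.5950]
(I − A)⁻¹ = adj(I−A) / det(I−A) ≈
  [   1.5754     0.6031     0.7138]
  [   1.2554     2.0431     1.1938]
  [   0.8185     0.5477     1.4646]
The output multiplier for sector j is the column-j sum of the Leontief inverse (I − A)⁻¹ = adj(I−A) / det(I−A).
Column 3 of adj(I−A): (0.2900, 0.4850, 0.5950); det(I−A) = 0.40625.
m_3 = (0.2900 + 0.4850 + 0.5950) / 0.40625 = 1.37 / 0.40625 ≈ 3.372.

m_3 = 3.372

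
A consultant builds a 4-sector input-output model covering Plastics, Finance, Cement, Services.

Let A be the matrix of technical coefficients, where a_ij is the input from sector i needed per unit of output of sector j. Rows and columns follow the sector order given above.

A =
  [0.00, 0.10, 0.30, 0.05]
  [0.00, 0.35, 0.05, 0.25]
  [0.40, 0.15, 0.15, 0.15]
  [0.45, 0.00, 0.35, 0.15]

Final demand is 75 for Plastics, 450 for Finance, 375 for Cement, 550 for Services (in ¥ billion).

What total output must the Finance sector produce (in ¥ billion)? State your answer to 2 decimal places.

I − A =
  [   1.00    -0.10    -0.30    -0.05]
  [   0.00     0.65    -0.05    -0.25]
  [  -0.40    -0.15     0.85    -0.15]
  [  -0.45     0.00    -0.35     0.85]
Compute the cofactors C_ij = (−1)^(i+j)·(3×3 minor ij) of I−A; the adjugate is their transpose:
adj(I−A) = Cᵀ =
  [ 0.416000   0.107875   0.190125   0.089750]
  [ 0.151000   0.521625   0.162625   0.191000]
  [ 0.281750   0.164875   0.526625   0.158000]
  [ 0.336250   0.125000   0.317500   0.465000]
det(I−A) = Σ_j (I−A)_1j·C_1j = (1.00)(0.416000) + (-0.10)(0.151000) + (-0.30)(0.281750) + (-0.05)(0.336250) = 0.2995625
(I − A)⁻¹ = adj(I−A) / det(I−A) ≈
  [   1.3887     0.3601     0.6347     0.2996]
  [   0.5041     1.7413     0.5429     0.6376]
  [   0.9405     0.5504     1.7580     0.5274]
  [   1.1225     0.4173     1.0599     1.5523]
x = (I − A)⁻¹ d = adj(I−A)·d / det(I−A), with det(I−A) = 0.2995625:
  x_P = (0.416000·75 + 0.107875·450 + 0.190125·375 + 0.089750·550) / 0.2995625 = 200.403125 / 0.2995625 ≈ 668.99
  x_F = (0.151000·75 + 0.521625·450 + 0.162625·375 + 0.191000·550) / 0.2995625 = 412.090625 / 0.2995625 ≈ 1375.64
  x_C = (0.281750·75 + 0.164875·450 + 0.526625·375 + 0.158000·550) / 0.2995625 = 379.709375 / 0.2995625 ≈ 1267.55
  x_S = (0.336250·75 + 0.125000·450 + 0.317500·375 + 0.465000·550) / 0.2995625 = 456.28125 / 0.2995625 ≈ 1523.16

x_F = 1375.64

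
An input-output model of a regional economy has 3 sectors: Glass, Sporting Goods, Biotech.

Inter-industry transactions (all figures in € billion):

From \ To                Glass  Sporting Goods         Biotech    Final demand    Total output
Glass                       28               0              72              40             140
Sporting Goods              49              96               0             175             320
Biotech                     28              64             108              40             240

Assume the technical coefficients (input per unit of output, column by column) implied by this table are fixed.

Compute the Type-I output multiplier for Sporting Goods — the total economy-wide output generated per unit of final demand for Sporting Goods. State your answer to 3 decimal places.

m_S = 2.449

Technical coefficients a_ij = z_ij / X_j:
  a_GG = 28/140 = 0.20, a_SG = 49/140 = 0.35, a_BG = 28/140 = 0.20
  a_GS = 0/320 = 0.00, a_SS = 96/320 = 0.30, a_BS = 64/320 = 0.20
  a_GB = 72/240 = 0.30, a_SB = 0/240 = 0.00, a_BB = 108/240 = 0.45
I − A =
  [   0.80     0.00    -0.30]
  [  -0.35     0.70     0.00]
  [  -0.20    -0.20     0.55]
Cofactors of I−A, C_ij = (−1)^(i+j)·(minor ij) (rows/columns in the sector order above):
  C_11 = (0.70)(0.55) − (0.00)(-0.20) = 0.3850
  C_12 = −[(-0.35)(0.55) − (0.00)(-0.20)] = 0.1925
  C_13 = (-0.35)(-0.20) − (0.70)(-0.20) = 0.2100
  C_21 = −[(0.00)(0.55) − (-0.30)(-0.20)] = 0.0600
  C_22 = (0.80)(0.55) − (-0.30)(-0.20) = 0.3800
  C_23 = −[(0.80)(-0.20) − (0.00)(-0.20)] = 0.1600
  C_31 = (0.00)(0.00) − (-0.30)(0.70) = 0.2100
  C_32 = −[(0.80)(0.00) − (-0.30)(-0.35)] = 0.1050
  C_33 = (0.80)(0.70) − (0.00)(-0.35) = 0.5600
det(I−A) = Σ_j (I−A)_1j·C_1j = (0.80)(0.3850) + (0.00)(0.1925) + (-0.30)(0.2100) = 0.2450
adj(I−A) = Cᵀ =
  [ 0.3850   0.0600   0.2100]
  [ 0.1925   0.3800   0.1050]
  [ 0.2100   0.1600   0.5600]
(I − A)⁻¹ = adj(I−A) / det(I−A) ≈
  [   1.5714     0.2449     0.8571]
  [   0.7857     1.5510     0.4286]
  [   0.8571     0.6531     2.2857]
The output multiplier for sector j is the column-j sum of the Leontief inverse (I − A)⁻¹ = adj(I−A) / det(I−A).
Column S of adj(I−A): (0.0600, 0.3800, 0.1600); det(I−A) = 0.2450.
m_S = (0.0600 + 0.3800 + 0.1600) / 0.2450 = 0.60 / 0.2450 ≈ 2.449.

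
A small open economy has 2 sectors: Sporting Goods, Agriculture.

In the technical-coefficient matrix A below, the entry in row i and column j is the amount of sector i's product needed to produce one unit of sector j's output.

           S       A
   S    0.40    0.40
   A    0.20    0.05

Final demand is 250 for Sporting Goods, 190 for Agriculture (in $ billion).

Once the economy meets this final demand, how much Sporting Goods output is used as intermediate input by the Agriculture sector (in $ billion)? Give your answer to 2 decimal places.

z_SA = 133.88

I − A =
  [   0.60    -0.40]
  [  -0.20     0.95]
det(I−A) = (0.60)(0.95) − (-0.40)(-0.20) = 0.4900
adj(I−A) = [[0.95, 0.40], [0.20, 0.60]]
(I − A)⁻¹ = adj(I−A) / det(I−A) ≈
  [   1.9388     0.8163]
  [   0.4082     1.2245]
First solve x = (I − A)⁻¹ d = adj(I−A)·d / det(I−A); in particular x_A = (0.20·250 + 0.60·190) / 0.4900 = 164.00 / 0.4900 ≈ 334.6939.
Intermediate flow from S to A: z_SA = a_SA · x_A = 0.40 × 164.00 / 0.4900 = 65.60 / 0.4900 ≈ 133.88.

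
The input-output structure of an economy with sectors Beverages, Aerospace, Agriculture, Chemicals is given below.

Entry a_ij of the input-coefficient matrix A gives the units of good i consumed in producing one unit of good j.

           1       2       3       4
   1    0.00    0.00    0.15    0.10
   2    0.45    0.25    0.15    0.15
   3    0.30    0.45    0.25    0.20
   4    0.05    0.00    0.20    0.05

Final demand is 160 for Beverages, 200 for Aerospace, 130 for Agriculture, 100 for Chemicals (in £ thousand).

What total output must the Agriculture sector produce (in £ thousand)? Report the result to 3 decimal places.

x_3 = 764.302

I − A =
  [   1.00     0.00    -0.15    -0.10]
  [  -0.45     0.75    -0.15    -0.15]
  [  -0.30    -0.45     0.75    -0.20]
  [  -0.05     0.00    -0.20     0.95]
Compute the cofactors C_ij = (−1)^(i+j)·(3×3 minor ij) of I−A; the adjugate is their transpose:
adj(I−A) = Cᵀ =
  [ 0.426750   0.073125   0.121875   0.082125]
  [ 0.361500   0.618500   0.246000   0.187500]
  [ 0.417000   0.425250   0.708750   0.260250]
  [ 0.110250   0.093375   0.155625   0.430875]
det(I−A) = Σ_j (I−A)_1j·C_1j = (1.00)(0.426750) + (0.00)(0.361500) + (-0.15)(0.417000) + (-0.10)(0.110250) = 0.353175
(I − A)⁻¹ = adj(I−A) / det(I−A) ≈
  [   1.2083     0.2071     0.3451     0.2325]
  [   1.0236     1.7513     0.6965     0.5309]
  [   1.1807     1.2041     2.0068     0.7369]
  [   0.3122     0.2644     0.4406     1.2200]
x = (I − A)⁻¹ d = adj(I−A)·d / det(I−A), with det(I−A) = 0.353175:
  x_1 = (0.426750·160 + 0.073125·200 + 0.121875·130 + 0.082125·100) / 0.353175 = 106.96125 / 0.353175 ≈ 302.856
  x_2 = (0.361500·160 + 0.618500·200 + 0.246000·130 + 0.187500·100) / 0.353175 = 232.27 / 0.353175 ≈ 657.663
  x_3 = (0.417000·160 + 0.425250·200 + 0.708750·130 + 0.260250·100) / 0.353175 = 269.9325 / 0.353175 ≈ 764.302
  x_4 = (0.110250·160 + 0.093375·200 + 0.155625·130 + 0.430875·100) / 0.353175 = 99.63375 / 0.353175 ≈ 282.109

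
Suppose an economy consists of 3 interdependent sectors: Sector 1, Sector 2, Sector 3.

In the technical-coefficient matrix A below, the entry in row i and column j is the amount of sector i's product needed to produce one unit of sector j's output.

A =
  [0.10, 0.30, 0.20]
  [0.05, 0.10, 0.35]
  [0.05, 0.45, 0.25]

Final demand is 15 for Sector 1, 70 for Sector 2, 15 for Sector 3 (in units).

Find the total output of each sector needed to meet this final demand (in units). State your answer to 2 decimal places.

x_1 = 78.23, x_2 = 119.91, x_3 = 97.16

I − A =
  [   0.90    -0.30    -0.20]
  [  -0.05     0.90    -0.35]
  [  -0.05    -0.45     0.75]
Cofactors of I−A, C_ij = (−1)^(i+j)·(minor ij) (rows/columns in the sector order above):
  C_11 = (0.90)(0.75) − (-0.35)(-0.45) = 0.5175
  C_12 = −[(-0.05)(0.75) − (-0.35)(-0.05)] = 0.0550
  C_13 = (-0.05)(-0.45) − (0.90)(-0.05) = 0.0675
  C_21 = −[(-0.30)(0.75) − (-0.20)(-0.45)] = 0.3150
  C_22 = (0.90)(0.75) − (-0.20)(-0.05) = 0.6650
  C_23 = −[(0.90)(-0.45) − (-0.30)(-0.05)] = 0.4200
  C_31 = (-0.30)(-0.35) − (-0.20)(0.90) = 0.2850
  C_32 = −[(0.90)(-0.35) − (-0.20)(-0.05)] = 0.3250
  C_33 = (0.90)(0.90) − (-0.30)(-0.05) = 0.7950
det(I−A) = Σ_j (I−A)_1j·C_1j = (0.90)(0.5175) + (-0.30)(0.0550) + (-0.20)(0.0675) = 0.43575
adj(I−A) = Cᵀ =
  [ 0.5175   0.3150   0.2850]
  [ 0.0550   0.6650   0.3250]
  [ 0.0675   0.4200   0.7950]
(I − A)⁻¹ = adj(I−A) / det(I−A) ≈
  [   1.1876     0.7229     0.6540]
  [   0.1262     1.5261     0.7458]
  [   0.1549     0.9639     1.8244]
x = (I − A)⁻¹ d = adj(I−A)·d / det(I−A), with det(I−A) = 0.43575:
  x_1 = (0.5175·15 + 0.3150·70 + 0.2850·15) / 0.43575 = 34.0875 / 0.43575 ≈ 78.23
  x_2 = (0.0550·15 + 0.6650·70 + 0.3250·15) / 0.43575 = 52.25 / 0.43575 ≈ 119.91
  x_3 = (0.0675·15 + 0.4200·70 + 0.7950·15) / 0.43575 = 42.3375 / 0.43575 ≈ 97.16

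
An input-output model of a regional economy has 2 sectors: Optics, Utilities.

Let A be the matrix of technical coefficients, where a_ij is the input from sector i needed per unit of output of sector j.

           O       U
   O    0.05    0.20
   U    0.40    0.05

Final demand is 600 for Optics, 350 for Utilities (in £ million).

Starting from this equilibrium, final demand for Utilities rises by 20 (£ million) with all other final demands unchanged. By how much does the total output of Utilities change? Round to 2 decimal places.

Δx_U = 23.10

I − A =
  [   0.95    -0.20]
  [  -0.40     0.95]
det(I−A) = (0.95)(0.95) − (-0.20)(-0.40) = 0.8225
adj(I−A) = [[0.95, 0.20], [0.40, 0.95]]
(I − A)⁻¹ = adj(I−A) / det(I−A) ≈
  [   1.1550     0.2432]
  [   0.4863     1.1550]
Δx = (I − A)⁻¹ Δd with Δd having +20 in the Utilities component and 0 elsewhere.
So Δx_U = L_UU · (+20), where L_UU = adj(I−A)_UU / det(I−A) = 0.95 / 0.8225.
Δx_U = 0.95 × (+20) / 0.8225 = 19.00 / 0.8225 ≈ 23.10.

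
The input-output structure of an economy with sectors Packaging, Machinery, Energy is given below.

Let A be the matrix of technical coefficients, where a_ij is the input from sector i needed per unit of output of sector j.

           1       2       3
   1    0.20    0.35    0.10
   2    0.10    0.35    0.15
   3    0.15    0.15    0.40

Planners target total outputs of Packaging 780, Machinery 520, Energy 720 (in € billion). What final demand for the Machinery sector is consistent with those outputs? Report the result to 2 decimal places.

d_2 = 152.00

I − A =
  [   0.80    -0.35    -0.10]
  [  -0.10     0.65    -0.15]
  [  -0.15    -0.15     0.60]
d = (I − A) x:
  d_1 = (+0.80)·780 + (-0.35)·520 + (-0.10)·720 = 370.00
  d_2 = (-0.10)·780 + (+0.65)·520 + (-0.15)·720 = 152.00
  d_3 = (-0.15)·780 + (-0.15)·520 + (+0.60)·720 = 237.00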